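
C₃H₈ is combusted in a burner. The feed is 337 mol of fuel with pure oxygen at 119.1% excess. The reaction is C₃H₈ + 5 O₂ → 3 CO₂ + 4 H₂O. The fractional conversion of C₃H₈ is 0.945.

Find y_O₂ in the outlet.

0.483

Stoichiometric O₂ = 5 × 337 = 1685 mol; O₂ fed = 1685 × 2.191 = 3692 mol.
Fuel reacted = 0.945 × 337 → ξ = 318.5 mol.
Outlet (n = n₀ + ν ξ):
  C₃H₈: 337 − 1(318.5) = 18.54
  O₂: 3692 − 5(318.5) = 2100
  CO₂: 0 + 3(318.5) = 955.4
  H₂O: 0 + 4(318.5) = 1274
Total out = 4347 mol; y_O₂ = 2100 / 4347 = 0.4829.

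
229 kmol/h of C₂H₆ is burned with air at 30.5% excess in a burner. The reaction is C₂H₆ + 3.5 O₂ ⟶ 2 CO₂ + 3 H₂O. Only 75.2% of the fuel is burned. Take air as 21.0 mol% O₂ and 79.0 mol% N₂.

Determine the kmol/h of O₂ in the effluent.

Stoichiometric O₂ = 3.5 × 229 = 801.5 kmol/h; O₂ fed = 801.5 × 1.305 = 1046 kmol/h.
N₂ fed = 1046 × 79/21 = 3935 kmol/h.
Fuel reacted = 0.752 × 229 → ξ = 172.2 kmol/h.
Outlet (n = n₀ + ν ξ):
  C₂H₆: 229 − 1(172.2) = 56.79
  O₂: 1046 − 3.5(172.2) = 443.2
  N₂: 3935 (inert)
  CO₂: 0 + 2(172.2) = 344.4
  H₂O: 0 + 3(172.2) = 516.6

443 kmol/h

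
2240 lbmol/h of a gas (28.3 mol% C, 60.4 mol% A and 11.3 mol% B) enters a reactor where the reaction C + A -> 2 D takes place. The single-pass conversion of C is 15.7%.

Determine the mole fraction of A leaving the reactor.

C reacted = 0.157 × 633.9 = 99.53 lbmol/h; ν_C = −1, so ξ = 99.53/1 = 99.53 lbmol/h.
Outlet amounts (n = n₀ + ν ξ):
  C: 633.9 − 1(99.53) = 534.4
  A: 1353 − 1(99.53) = 1253
  D: 0 + 2(99.53) = 199.1
  B: 253.1 (inert)
Total out = 2240 lbmol/h; y_A = 1253 / 2240 = 0.5596.

0.56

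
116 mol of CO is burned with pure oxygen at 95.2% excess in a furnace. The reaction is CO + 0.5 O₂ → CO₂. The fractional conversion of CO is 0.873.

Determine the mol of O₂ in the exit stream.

Stoichiometric O₂ = 0.5 × 116 = 58 mol; O₂ fed = 58 × 1.952 = 113.2 mol.
Fuel reacted = 0.873 × 116 → ξ = 101.3 mol.
Outlet (n = n₀ + ν ξ):
  CO: 116 − 1(101.3) = 14.73
  O₂: 113.2 − 0.5(101.3) = 62.58
  CO₂: 0 + 1(101.3) = 101.3

62.6 mol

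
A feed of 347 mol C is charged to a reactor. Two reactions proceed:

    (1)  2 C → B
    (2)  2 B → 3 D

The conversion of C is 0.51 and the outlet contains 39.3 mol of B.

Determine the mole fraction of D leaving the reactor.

0.261

Conversion of C: C consumed = 2ξ₁ = 0.51 × 347 → ξ₁ = 88.48 mol.
B balance: n_B = 0 + 1ξ₁ − 2ξ₂ = 39.3 → ξ₂ = (1·88.48 − 39.3)/2 = 24.59 mol.
Outlet amounts (n = n₀ + Σ ν·ξ):
  C: 347 − 2(88.48) = 170
  B: 0 + 1(88.48) − 2(24.59) = 39.3
  D: 0 + 3(24.59) = 73.78
Total out = 283.1 mol; y_D = 73.78 / 283.1 = 0.2606.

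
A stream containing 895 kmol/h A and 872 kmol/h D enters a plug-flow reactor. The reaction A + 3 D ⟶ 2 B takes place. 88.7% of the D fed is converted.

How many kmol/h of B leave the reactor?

D reacted = 0.887 × 872 = 773.5 kmol/h; ν_D = −3, so ξ = 773.5/3 = 257.8 kmol/h.
Outlet amounts (n = n₀ + ν ξ):
  A: 895 − 1(257.8) = 637.2
  D: 872 − 3(257.8) = 98.54
  B: 0 + 2(257.8) = 515.6

516 kmol/h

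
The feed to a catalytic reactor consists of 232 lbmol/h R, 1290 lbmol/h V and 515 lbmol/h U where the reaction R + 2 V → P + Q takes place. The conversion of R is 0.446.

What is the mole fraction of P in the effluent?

0.0535

R reacted = 0.446 × 232 = 103.5 lbmol/h; ν_R = −1, so ξ = 103.5/1 = 103.5 lbmol/h.
Outlet amounts (n = n₀ + ν ξ):
  R: 232 − 1(103.5) = 128.5
  V: 1290 − 2(103.5) = 1083
  P: 0 + 1(103.5) = 103.5
  Q: 0 + 1(103.5) = 103.5
  U: 515 (inert)
Total out = 1934 lbmol/h; y_P = 103.5 / 1934 = 0.05351.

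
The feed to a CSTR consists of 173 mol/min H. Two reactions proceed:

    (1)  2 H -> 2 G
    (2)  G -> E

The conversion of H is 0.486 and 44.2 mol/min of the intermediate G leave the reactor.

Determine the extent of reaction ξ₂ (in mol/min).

Conversion of H: H consumed = 2ξ₁ = 0.486 × 173 → ξ₁ = 42.04 mol/min.
G balance: n_G = 0 + 2ξ₁ − 1ξ₂ = 44.2 → ξ₂ = (2·42.04 − 44.2)/1 = 39.88 mol/min.
Outlet amounts (n = n₀ + Σ ν·ξ):
  H: 173 − 2(42.04) = 88.92
  G: 0 + 2(42.04) − 1(39.88) = 44.2
  E: 0 + 1(39.88) = 39.88

ξ₂ = 39.9 mol/min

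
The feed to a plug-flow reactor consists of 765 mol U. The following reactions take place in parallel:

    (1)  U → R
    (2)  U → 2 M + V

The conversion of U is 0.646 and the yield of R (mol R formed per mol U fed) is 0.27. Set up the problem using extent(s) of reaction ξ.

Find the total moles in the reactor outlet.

Yield of R: 1ξ₁ / 765 = 0.27 → ξ₁ = 206.6 mol.
Conversion of U: 1ξ₁ + 1ξ₂ = 0.646 × 765 = 494.2 → ξ₂ = 287.6 mol.
Outlet amounts (n = n₀ + Σ ν·ξ):
  U: 765 − 1(206.6) − 1(287.6) = 270.8
  R: 0 + 1(206.6) = 206.6
  M: 0 + 2(287.6) = 575.3
  V: 0 + 1(287.6) = 287.6
Total out = 270.8 + 206.6 + 575.3 + 287.6 = 1340 mol.

1340 mol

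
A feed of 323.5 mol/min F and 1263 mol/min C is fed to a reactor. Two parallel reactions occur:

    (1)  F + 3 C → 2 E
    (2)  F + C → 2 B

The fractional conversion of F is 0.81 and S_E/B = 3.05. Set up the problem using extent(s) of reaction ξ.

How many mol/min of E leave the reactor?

395 mol/min

Conversion of F: F consumed = 0.81 × 323.5 = 262 mol/min = 1ξ₁ + 1ξ₂.
Selectivity: 2ξ₁ / (2ξ₂) = 3.05 → ξ₁ = 3.05 ξ₂.
Substitute: (1·3.05 + 1) ξ₂ = 262 → ξ₂ = 64.7 mol/min, ξ₁ = 197.3 mol/min.
Outlet amounts (n = n₀ + Σ ν·ξ):
  F: 323.5 − 1(197.3) − 1(64.7) = 61.46
  C: 1263 − 3(197.3) − 1(64.7) = 606.3
  E: 0 + 2(197.3) = 394.7
  B: 0 + 2(64.7) = 129.4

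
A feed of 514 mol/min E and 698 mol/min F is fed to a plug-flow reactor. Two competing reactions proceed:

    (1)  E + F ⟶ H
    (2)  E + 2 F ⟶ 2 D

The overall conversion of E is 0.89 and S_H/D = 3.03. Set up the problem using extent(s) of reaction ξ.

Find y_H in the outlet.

0.52

Conversion of E: E consumed = 0.89 × 514 = 457.5 mol/min = 1ξ₁ + 1ξ₂.
Selectivity: 1ξ₁ / (2ξ₂) = 3.03 → ξ₁ = 6.06 ξ₂.
Substitute: (1·6.06 + 1) ξ₂ = 457.5 → ξ₂ = 64.8 mol/min, ξ₁ = 392.7 mol/min.
Outlet amounts (n = n₀ + Σ ν·ξ):
  E: 514 − 1(392.7) − 1(64.8) = 56.54
  F: 698 − 1(392.7) − 2(64.8) = 175.7
  H: 0 + 1(392.7) = 392.7
  D: 0 + 2(64.8) = 129.6
Total out = 754.5 mol/min; y_H = 392.7 / 754.5 = 0.5204.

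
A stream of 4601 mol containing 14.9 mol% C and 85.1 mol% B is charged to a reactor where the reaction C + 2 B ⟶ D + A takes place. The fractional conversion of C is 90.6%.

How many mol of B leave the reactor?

2670 mol

C reacted = 0.906 × 685.5 = 621.1 mol; ν_C = −1, so ξ = 621.1/1 = 621.1 mol.
Outlet amounts (n = n₀ + ν ξ):
  C: 685.5 − 1(621.1) = 64.44
  B: 3915 − 2(621.1) = 2673
  D: 0 + 1(621.1) = 621.1
  A: 0 + 1(621.1) = 621.1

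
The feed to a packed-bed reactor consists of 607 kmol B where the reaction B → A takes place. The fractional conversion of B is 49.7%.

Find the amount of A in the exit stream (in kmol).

302 kmol

B reacted = 0.497 × 607 = 301.7 kmol; ν_B = −1, so ξ = 301.7/1 = 301.7 kmol.
Outlet amounts (n = n₀ + ν ξ):
  B: 607 − 1(301.7) = 305.3
  A: 0 + 1(301.7) = 301.7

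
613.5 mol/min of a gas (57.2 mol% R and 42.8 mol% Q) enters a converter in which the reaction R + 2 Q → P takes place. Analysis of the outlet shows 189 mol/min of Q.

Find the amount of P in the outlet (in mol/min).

For Q: n = n₀ − 2ξ → 189 = 262.6 − 2ξ, giving ξ = 36.79 mol/min.
Outlet amounts (n = n₀ + ν ξ):
  R: 350.9 − 1(36.79) = 314.1
  Q: 262.6 − 2(36.79) = 189
  P: 0 + 1(36.79) = 36.79

36.8 mol/min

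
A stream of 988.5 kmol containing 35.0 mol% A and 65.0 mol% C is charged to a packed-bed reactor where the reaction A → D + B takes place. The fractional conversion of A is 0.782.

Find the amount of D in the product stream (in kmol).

A reacted = 0.782 × 346 = 270.6 kmol; ν_A = −1, so ξ = 270.6/1 = 270.6 kmol.
Outlet amounts (n = n₀ + ν ξ):
  A: 346 − 1(270.6) = 75.42
  D: 0 + 1(270.6) = 270.6
  B: 0 + 1(270.6) = 270.6
  C: 642.5 (inert)

271 kmol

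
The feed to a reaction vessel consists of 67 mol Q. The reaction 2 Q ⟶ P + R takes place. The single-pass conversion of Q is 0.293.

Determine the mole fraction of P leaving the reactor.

0.146

Q reacted = 0.293 × 67 = 19.63 mol; ν_Q = −2, so ξ = 19.63/2 = 9.816 mol.
Outlet amounts (n = n₀ + ν ξ):
  Q: 67 − 2(9.816) = 47.37
  P: 0 + 1(9.816) = 9.816
  R: 0 + 1(9.816) = 9.816
Total out = 67 mol; y_P = 9.816 / 67 = 0.1465.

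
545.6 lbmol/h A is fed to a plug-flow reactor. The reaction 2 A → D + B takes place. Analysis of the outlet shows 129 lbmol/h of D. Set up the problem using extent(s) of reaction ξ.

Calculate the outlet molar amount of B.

For D: n = n₀ + 1ξ → 129 = 0 + 1ξ, giving ξ = 129 lbmol/h.
Outlet amounts (n = n₀ + ν ξ):
  A: 545.6 − 2(129) = 287.6
  D: 0 + 1(129) = 129
  B: 0 + 1(129) = 129

129 lbmol/h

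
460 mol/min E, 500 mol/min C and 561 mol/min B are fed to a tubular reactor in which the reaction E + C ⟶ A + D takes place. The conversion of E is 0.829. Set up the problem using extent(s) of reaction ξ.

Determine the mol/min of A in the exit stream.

381 mol/min

E reacted = 0.829 × 460 = 381.3 mol/min; ν_E = −1, so ξ = 381.3/1 = 381.3 mol/min.
Outlet amounts (n = n₀ + ν ξ):
  E: 460 − 1(381.3) = 78.66
  C: 500 − 1(381.3) = 118.7
  A: 0 + 1(381.3) = 381.3
  D: 0 + 1(381.3) = 381.3
  B: 561 (inert)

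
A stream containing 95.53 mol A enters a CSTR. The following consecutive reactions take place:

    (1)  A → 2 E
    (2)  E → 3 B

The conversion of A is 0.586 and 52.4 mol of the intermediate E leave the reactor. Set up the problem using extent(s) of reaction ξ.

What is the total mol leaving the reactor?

Conversion of A: A consumed = 1ξ₁ = 0.586 × 95.53 → ξ₁ = 55.98 mol.
E balance: n_E = 0 + 2ξ₁ − 1ξ₂ = 52.4 → ξ₂ = (2·55.98 − 52.4)/1 = 59.56 mol.
Outlet amounts (n = n₀ + Σ ν·ξ):
  A: 95.53 − 1(55.98) = 39.55
  E: 0 + 2(55.98) − 1(59.56) = 52.4
  B: 0 + 3(59.56) = 178.7
Total out = 39.55 + 52.4 + 178.7 = 270.6 mol.

271 mol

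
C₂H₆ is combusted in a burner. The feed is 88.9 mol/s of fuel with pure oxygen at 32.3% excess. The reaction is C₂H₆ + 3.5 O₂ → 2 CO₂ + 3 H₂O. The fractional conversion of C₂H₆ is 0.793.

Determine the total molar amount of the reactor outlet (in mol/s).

Stoichiometric O₂ = 3.5 × 88.9 = 311.2 mol/s; O₂ fed = 311.2 × 1.323 = 411.7 mol/s.
Fuel reacted = 0.793 × 88.9 → ξ = 70.5 mol/s.
Outlet (n = n₀ + ν ξ):
  C₂H₆: 88.9 − 1(70.5) = 18.4
  O₂: 411.7 − 3.5(70.5) = 164.9
  CO₂: 0 + 2(70.5) = 141
  H₂O: 0 + 3(70.5) = 211.5
Total out = 18.4 + 164.9 + 141 + 211.5 = 535.8 mol/s.

536 mol/s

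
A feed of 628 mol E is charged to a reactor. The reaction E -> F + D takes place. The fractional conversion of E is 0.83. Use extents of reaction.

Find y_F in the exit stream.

E reacted = 0.83 × 628 = 521.2 mol; ν_E = −1, so ξ = 521.2/1 = 521.2 mol.
Outlet amounts (n = n₀ + ν ξ):
  E: 628 − 1(521.2) = 106.8
  F: 0 + 1(521.2) = 521.2
  D: 0 + 1(521.2) = 521.2
Total out = 1149 mol; y_F = 521.2 / 1149 = 0.4536.

0.454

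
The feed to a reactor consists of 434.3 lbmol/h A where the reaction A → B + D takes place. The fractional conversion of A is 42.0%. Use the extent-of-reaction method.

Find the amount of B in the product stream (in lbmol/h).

182 lbmol/h

A reacted = 0.42 × 434.3 = 182.4 lbmol/h; ν_A = −1, so ξ = 182.4/1 = 182.4 lbmol/h.
Outlet amounts (n = n₀ + ν ξ):
  A: 434.3 − 1(182.4) = 251.9
  B: 0 + 1(182.4) = 182.4
  D: 0 + 1(182.4) = 182.4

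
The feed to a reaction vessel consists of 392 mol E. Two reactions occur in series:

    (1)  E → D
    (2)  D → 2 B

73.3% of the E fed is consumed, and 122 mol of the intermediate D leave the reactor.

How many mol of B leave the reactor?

Conversion of E: E consumed = 1ξ₁ = 0.733 × 392 → ξ₁ = 287.3 mol.
D balance: n_D = 0 + 1ξ₁ − 1ξ₂ = 122 → ξ₂ = (1·287.3 − 122)/1 = 165.3 mol.
Outlet amounts (n = n₀ + Σ ν·ξ):
  E: 392 − 1(287.3) = 104.7
  D: 0 + 1(287.3) − 1(165.3) = 122
  B: 0 + 2(165.3) = 330.7

331 mol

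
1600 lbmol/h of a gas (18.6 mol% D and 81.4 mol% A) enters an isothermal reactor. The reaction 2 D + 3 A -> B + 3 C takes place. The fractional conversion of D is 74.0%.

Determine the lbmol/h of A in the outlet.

972 lbmol/h

D reacted = 0.74 × 297.6 = 220.2 lbmol/h; ν_D = −2, so ξ = 220.2/2 = 110.1 lbmol/h.
Outlet amounts (n = n₀ + ν ξ):
  D: 297.6 − 2(110.1) = 77.38
  A: 1302 − 3(110.1) = 972.1
  B: 0 + 1(110.1) = 110.1
  C: 0 + 3(110.1) = 330.3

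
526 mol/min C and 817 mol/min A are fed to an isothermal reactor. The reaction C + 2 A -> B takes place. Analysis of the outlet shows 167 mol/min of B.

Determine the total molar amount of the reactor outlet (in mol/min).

For B: n = n₀ + 1ξ → 167 = 0 + 1ξ, giving ξ = 167 mol/min.
Outlet amounts (n = n₀ + ν ξ):
  C: 526 − 1(167) = 359
  A: 817 − 2(167) = 483
  B: 0 + 1(167) = 167
Total out = 359 + 483 + 167 = 1009 mol/min.

1010 mol/min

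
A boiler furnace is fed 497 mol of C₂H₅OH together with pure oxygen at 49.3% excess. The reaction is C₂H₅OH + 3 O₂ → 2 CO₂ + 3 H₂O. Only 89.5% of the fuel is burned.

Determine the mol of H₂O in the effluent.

1330 mol

Stoichiometric O₂ = 3 × 497 = 1491 mol; O₂ fed = 1491 × 1.493 = 2226 mol.
Fuel reacted = 0.895 × 497 → ξ = 444.8 mol.
Outlet (n = n₀ + ν ξ):
  C₂H₅OH: 497 − 1(444.8) = 52.19
  O₂: 2226 − 3(444.8) = 891.6
  CO₂: 0 + 2(444.8) = 889.6
  H₂O: 0 + 3(444.8) = 1334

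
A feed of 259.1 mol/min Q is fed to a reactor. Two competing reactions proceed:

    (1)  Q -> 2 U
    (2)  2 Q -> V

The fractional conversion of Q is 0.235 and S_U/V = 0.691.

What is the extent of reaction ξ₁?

ξ₁ = 8.97 mol/min

Conversion of Q: Q consumed = 0.235 × 259.1 = 60.89 mol/min = 1ξ₁ + 2ξ₂.
Selectivity: 2ξ₁ / (1ξ₂) = 0.691 → ξ₁ = 0.3455 ξ₂.
Substitute: (1·0.3455 + 2) ξ₂ = 60.89 → ξ₂ = 25.96 mol/min, ξ₁ = 8.969 mol/min.
Outlet amounts (n = n₀ + Σ ν·ξ):
  Q: 259.1 − 1(8.969) − 2(25.96) = 198.2
  U: 0 + 2(8.969) = 17.94
  V: 0 + 1(25.96) = 25.96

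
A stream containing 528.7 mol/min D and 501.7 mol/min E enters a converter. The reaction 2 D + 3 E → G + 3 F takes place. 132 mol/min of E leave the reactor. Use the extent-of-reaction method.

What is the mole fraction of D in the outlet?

For E: n = n₀ − 3ξ → 132 = 501.7 − 3ξ, giving ξ = 123.2 mol/min.
Outlet amounts (n = n₀ + ν ξ):
  D: 528.7 − 2(123.2) = 282.2
  E: 501.7 − 3(123.2) = 132
  G: 0 + 1(123.2) = 123.2
  F: 0 + 3(123.2) = 369.7
Total out = 907.2 mol/min; y_D = 282.2 / 907.2 = 0.3111.

0.311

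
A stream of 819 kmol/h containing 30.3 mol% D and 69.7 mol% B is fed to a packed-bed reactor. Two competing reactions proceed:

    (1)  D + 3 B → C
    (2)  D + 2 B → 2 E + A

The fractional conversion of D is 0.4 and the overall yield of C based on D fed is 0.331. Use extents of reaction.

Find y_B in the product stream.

0.507

Yield of C: 1ξ₁ / 248.2 = 0.331 → ξ₁ = 82.14 kmol/h.
Conversion of D: 1ξ₁ + 1ξ₂ = 0.4 × 248.2 = 99.26 → ξ₂ = 17.12 kmol/h.
Outlet amounts (n = n₀ + Σ ν·ξ):
  D: 248.2 − 1(82.14) − 1(17.12) = 148.9
  B: 570.8 − 3(82.14) − 2(17.12) = 290.2
  C: 0 + 1(82.14) = 82.14
  E: 0 + 2(17.12) = 34.25
  A: 0 + 1(17.12) = 17.12
Total out = 572.6 kmol/h; y_B = 290.2 / 572.6 = 0.5068.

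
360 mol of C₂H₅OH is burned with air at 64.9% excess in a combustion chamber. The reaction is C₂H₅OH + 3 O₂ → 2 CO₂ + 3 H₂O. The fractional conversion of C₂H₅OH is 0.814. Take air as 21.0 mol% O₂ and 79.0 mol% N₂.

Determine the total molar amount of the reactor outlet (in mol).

9130 mol

Stoichiometric O₂ = 3 × 360 = 1080 mol; O₂ fed = 1080 × 1.649 = 1781 mol.
N₂ fed = 1781 × 79/21 = 6700 mol.
Fuel reacted = 0.814 × 360 → ξ = 293 mol.
Outlet (n = n₀ + ν ξ):
  C₂H₅OH: 360 − 1(293) = 66.96
  O₂: 1781 − 3(293) = 901.8
  N₂: 6700 (inert)
  CO₂: 0 + 2(293) = 586.1
  H₂O: 0 + 3(293) = 879.1
Total out = 66.96 + 901.8 + 6700 + 586.1 + 879.1 = 9134 mol.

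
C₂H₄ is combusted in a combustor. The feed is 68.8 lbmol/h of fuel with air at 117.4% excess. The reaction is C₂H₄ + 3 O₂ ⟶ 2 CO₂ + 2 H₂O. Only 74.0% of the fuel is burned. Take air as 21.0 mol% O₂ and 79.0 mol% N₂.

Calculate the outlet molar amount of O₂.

Stoichiometric O₂ = 3 × 68.8 = 206.4 lbmol/h; O₂ fed = 206.4 × 2.174 = 448.7 lbmol/h.
N₂ fed = 448.7 × 79/21 = 1688 lbmol/h.
Fuel reacted = 0.74 × 68.8 → ξ = 50.91 lbmol/h.
Outlet (n = n₀ + ν ξ):
  C₂H₄: 68.8 − 1(50.91) = 17.89
  O₂: 448.7 − 3(50.91) = 296
  N₂: 1688 (inert)
  CO₂: 0 + 2(50.91) = 101.8
  H₂O: 0 + 2(50.91) = 101.8

296 lbmol/h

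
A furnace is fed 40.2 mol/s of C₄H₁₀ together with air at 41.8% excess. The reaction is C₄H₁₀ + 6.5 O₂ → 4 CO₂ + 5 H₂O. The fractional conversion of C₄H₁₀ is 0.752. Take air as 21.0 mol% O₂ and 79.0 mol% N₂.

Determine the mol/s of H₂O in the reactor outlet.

151 mol/s

Stoichiometric O₂ = 6.5 × 40.2 = 261.3 mol/s; O₂ fed = 261.3 × 1.418 = 370.5 mol/s.
N₂ fed = 370.5 × 79/21 = 1394 mol/s.
Fuel reacted = 0.752 × 40.2 → ξ = 30.23 mol/s.
Outlet (n = n₀ + ν ξ):
  C₄H₁₀: 40.2 − 1(30.23) = 9.97
  O₂: 370.5 − 6.5(30.23) = 174
  N₂: 1394 (inert)
  CO₂: 0 + 4(30.23) = 120.9
  H₂O: 0 + 5(30.23) = 151.2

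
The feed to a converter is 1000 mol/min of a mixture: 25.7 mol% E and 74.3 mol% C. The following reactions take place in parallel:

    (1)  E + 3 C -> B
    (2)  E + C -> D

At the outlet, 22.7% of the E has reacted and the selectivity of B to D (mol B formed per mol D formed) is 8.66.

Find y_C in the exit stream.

0.693

Conversion of E: E consumed = 0.227 × 257 = 58.34 mol/min = 1ξ₁ + 1ξ₂.
Selectivity: 1ξ₁ / (1ξ₂) = 8.66 → ξ₁ = 8.66 ξ₂.
Substitute: (1·8.66 + 1) ξ₂ = 58.34 → ξ₂ = 6.039 mol/min, ξ₁ = 52.3 mol/min.
Outlet amounts (n = n₀ + Σ ν·ξ):
  E: 257 − 1(52.3) − 1(6.039) = 198.7
  C: 743 − 3(52.3) − 1(6.039) = 580.1
  B: 0 + 1(52.3) = 52.3
  D: 0 + 1(6.039) = 6.039
Total out = 837.1 mol/min; y_C = 580.1 / 837.1 = 0.693.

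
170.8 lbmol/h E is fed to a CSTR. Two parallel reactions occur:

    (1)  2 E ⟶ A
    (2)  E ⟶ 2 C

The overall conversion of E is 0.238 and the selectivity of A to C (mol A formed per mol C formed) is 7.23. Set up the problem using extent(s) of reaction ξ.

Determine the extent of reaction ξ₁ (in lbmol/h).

Conversion of E: E consumed = 0.238 × 170.8 = 40.65 lbmol/h = 2ξ₁ + 1ξ₂.
Selectivity: 1ξ₁ / (2ξ₂) = 7.23 → ξ₁ = 14.46 ξ₂.
Substitute: (2·14.46 + 1) ξ₂ = 40.65 → ξ₂ = 1.359 lbmol/h, ξ₁ = 19.65 lbmol/h.
Outlet amounts (n = n₀ + Σ ν·ξ):
  E: 170.8 − 2(19.65) − 1(1.359) = 130.1
  A: 0 + 1(19.65) = 19.65
  C: 0 + 2(1.359) = 2.717

ξ₁ = 19.6 lbmol/h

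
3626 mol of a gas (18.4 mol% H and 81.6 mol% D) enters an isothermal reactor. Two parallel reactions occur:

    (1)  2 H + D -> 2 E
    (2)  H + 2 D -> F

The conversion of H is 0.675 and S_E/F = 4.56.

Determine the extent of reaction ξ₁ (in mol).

ξ₁ = 185 mol

Conversion of H: H consumed = 0.675 × 667.2 = 450.3 mol = 2ξ₁ + 1ξ₂.
Selectivity: 2ξ₁ / (1ξ₂) = 4.56 → ξ₁ = 2.28 ξ₂.
Substitute: (2·2.28 + 1) ξ₂ = 450.3 → ξ₂ = 81 mol, ξ₁ = 184.7 mol.
Outlet amounts (n = n₀ + Σ ν·ξ):
  H: 667.2 − 2(184.7) − 1(81) = 216.8
  D: 2959 − 1(184.7) − 2(81) = 2612
  E: 0 + 2(184.7) = 369.4
  F: 0 + 1(81) = 81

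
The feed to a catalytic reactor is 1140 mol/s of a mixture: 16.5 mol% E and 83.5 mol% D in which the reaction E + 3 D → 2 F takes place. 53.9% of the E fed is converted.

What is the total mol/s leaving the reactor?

E reacted = 0.539 × 188.1 = 101.4 mol/s; ν_E = −1, so ξ = 101.4/1 = 101.4 mol/s.
Outlet amounts (n = n₀ + ν ξ):
  E: 188.1 − 1(101.4) = 86.71
  D: 951.9 − 3(101.4) = 647.7
  F: 0 + 2(101.4) = 202.8
Total out = 86.71 + 647.7 + 202.8 = 937.2 mol/s.

937 mol/s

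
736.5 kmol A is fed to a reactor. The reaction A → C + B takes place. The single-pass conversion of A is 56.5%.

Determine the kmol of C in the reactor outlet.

A reacted = 0.565 × 736.5 = 416.1 kmol; ν_A = −1, so ξ = 416.1/1 = 416.1 kmol.
Outlet amounts (n = n₀ + ν ξ):
  A: 736.5 − 1(416.1) = 320.4
  C: 0 + 1(416.1) = 416.1
  B: 0 + 1(416.1) = 416.1

416 kmol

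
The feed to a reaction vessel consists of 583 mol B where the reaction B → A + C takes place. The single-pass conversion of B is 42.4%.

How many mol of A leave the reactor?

247 mol

B reacted = 0.424 × 583 = 247.2 mol; ν_B = −1, so ξ = 247.2/1 = 247.2 mol.
Outlet amounts (n = n₀ + ν ξ):
  B: 583 − 1(247.2) = 335.8
  A: 0 + 1(247.2) = 247.2
  C: 0 + 1(247.2) = 247.2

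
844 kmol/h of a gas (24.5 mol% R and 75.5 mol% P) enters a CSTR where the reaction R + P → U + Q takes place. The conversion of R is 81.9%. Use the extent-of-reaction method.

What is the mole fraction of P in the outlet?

0.554

R reacted = 0.819 × 206.8 = 169.4 kmol/h; ν_R = −1, so ξ = 169.4/1 = 169.4 kmol/h.
Outlet amounts (n = n₀ + ν ξ):
  R: 206.8 − 1(169.4) = 37.43
  P: 637.2 − 1(169.4) = 467.9
  U: 0 + 1(169.4) = 169.4
  Q: 0 + 1(169.4) = 169.4
Total out = 844 kmol/h; y_P = 467.9 / 844 = 0.5543.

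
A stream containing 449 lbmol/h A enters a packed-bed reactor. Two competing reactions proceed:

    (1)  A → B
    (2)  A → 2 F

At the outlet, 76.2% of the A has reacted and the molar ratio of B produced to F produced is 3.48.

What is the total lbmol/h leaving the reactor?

Conversion of A: A consumed = 0.762 × 449 = 342.1 lbmol/h = 1ξ₁ + 1ξ₂.
Selectivity: 1ξ₁ / (2ξ₂) = 3.48 → ξ₁ = 6.96 ξ₂.
Substitute: (1·6.96 + 1) ξ₂ = 342.1 → ξ₂ = 42.98 lbmol/h, ξ₁ = 299.2 lbmol/h.
Outlet amounts (n = n₀ + Σ ν·ξ):
  A: 449 − 1(299.2) − 1(42.98) = 106.9
  B: 0 + 1(299.2) = 299.2
  F: 0 + 2(42.98) = 85.96
Total out = 106.9 + 299.2 + 85.96 = 492 lbmol/h.

492 lbmol/h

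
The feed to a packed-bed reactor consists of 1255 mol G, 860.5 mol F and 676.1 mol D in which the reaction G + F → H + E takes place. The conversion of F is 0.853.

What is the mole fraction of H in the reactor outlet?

0.263

F reacted = 0.853 × 860.5 = 734 mol; ν_F = −1, so ξ = 734/1 = 734 mol.
Outlet amounts (n = n₀ + ν ξ):
  G: 1255 − 1(734) = 521
  F: 860.5 − 1(734) = 126.5
  H: 0 + 1(734) = 734
  E: 0 + 1(734) = 734
  D: 676.1 (inert)
Total out = 2792 mol; y_H = 734 / 2792 = 0.2629.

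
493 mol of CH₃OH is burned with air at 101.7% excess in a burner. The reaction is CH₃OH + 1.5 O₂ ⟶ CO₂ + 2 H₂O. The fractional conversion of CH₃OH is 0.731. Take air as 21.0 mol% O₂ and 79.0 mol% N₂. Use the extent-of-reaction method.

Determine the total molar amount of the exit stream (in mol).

Stoichiometric O₂ = 1.5 × 493 = 739.5 mol; O₂ fed = 739.5 × 2.017 = 1492 mol.
N₂ fed = 1492 × 79/21 = 5611 mol.
Fuel reacted = 0.731 × 493 → ξ = 360.4 mol.
Outlet (n = n₀ + ν ξ):
  CH₃OH: 493 − 1(360.4) = 132.6
  O₂: 1492 − 1.5(360.4) = 951
  N₂: 5611 (inert)
  CO₂: 0 + 1(360.4) = 360.4
  H₂O: 0 + 2(360.4) = 720.8
Total out = 132.6 + 951 + 5611 + 360.4 + 720.8 = 7776 mol.

7780 mol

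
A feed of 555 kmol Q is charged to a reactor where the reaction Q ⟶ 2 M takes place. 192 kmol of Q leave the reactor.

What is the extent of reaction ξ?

ξ = 363 kmol

For Q: n = n₀ − 1ξ → 192 = 555 − 1ξ, giving ξ = 363 kmol.
Outlet amounts (n = n₀ + ν ξ):
  Q: 555 − 1(363) = 192
  M: 0 + 2(363) = 726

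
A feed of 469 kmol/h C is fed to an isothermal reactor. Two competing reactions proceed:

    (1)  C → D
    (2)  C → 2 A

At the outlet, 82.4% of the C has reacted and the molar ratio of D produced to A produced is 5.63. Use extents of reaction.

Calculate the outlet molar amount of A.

Conversion of C: C consumed = 0.824 × 469 = 386.5 kmol/h = 1ξ₁ + 1ξ₂.
Selectivity: 1ξ₁ / (2ξ₂) = 5.63 → ξ₁ = 11.26 ξ₂.
Substitute: (1·11.26 + 1) ξ₂ = 386.5 → ξ₂ = 31.52 kmol/h, ξ₁ = 354.9 kmol/h.
Outlet amounts (n = n₀ + Σ ν·ξ):
  C: 469 − 1(354.9) − 1(31.52) = 82.54
  D: 0 + 1(354.9) = 354.9
  A: 0 + 2(31.52) = 63.04

63 kmol/h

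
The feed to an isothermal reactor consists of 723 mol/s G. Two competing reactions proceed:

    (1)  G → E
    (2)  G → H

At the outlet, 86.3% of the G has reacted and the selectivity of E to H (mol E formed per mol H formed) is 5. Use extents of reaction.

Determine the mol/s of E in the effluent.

520 mol/s

Conversion of G: G consumed = 0.863 × 723 = 623.9 mol/s = 1ξ₁ + 1ξ₂.
Selectivity: 1ξ₁ / (1ξ₂) = 5 → ξ₁ = 5 ξ₂.
Substitute: (1·5 + 1) ξ₂ = 623.9 → ξ₂ = 104 mol/s, ξ₁ = 520 mol/s.
Outlet amounts (n = n₀ + Σ ν·ξ):
  G: 723 − 1(520) − 1(104) = 99.05
  E: 0 + 1(520) = 520
  H: 0 + 1(104) = 104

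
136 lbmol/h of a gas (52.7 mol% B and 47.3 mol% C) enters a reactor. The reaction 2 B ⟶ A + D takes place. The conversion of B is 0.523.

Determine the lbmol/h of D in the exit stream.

18.7 lbmol/h

B reacted = 0.523 × 71.67 = 37.48 lbmol/h; ν_B = −2, so ξ = 37.48/2 = 18.74 lbmol/h.
Outlet amounts (n = n₀ + ν ξ):
  B: 71.67 − 2(18.74) = 34.19
  A: 0 + 1(18.74) = 18.74
  D: 0 + 1(18.74) = 18.74
  C: 64.33 (inert)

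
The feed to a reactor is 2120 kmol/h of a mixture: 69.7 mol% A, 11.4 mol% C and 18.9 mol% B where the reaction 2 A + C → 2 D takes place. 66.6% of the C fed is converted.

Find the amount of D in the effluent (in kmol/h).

322 kmol/h

C reacted = 0.666 × 241.7 = 161 kmol/h; ν_C = −1, so ξ = 161/1 = 161 kmol/h.
Outlet amounts (n = n₀ + ν ξ):
  A: 1478 − 2(161) = 1156
  C: 241.7 − 1(161) = 80.72
  D: 0 + 2(161) = 321.9
  B: 400.7 (inert)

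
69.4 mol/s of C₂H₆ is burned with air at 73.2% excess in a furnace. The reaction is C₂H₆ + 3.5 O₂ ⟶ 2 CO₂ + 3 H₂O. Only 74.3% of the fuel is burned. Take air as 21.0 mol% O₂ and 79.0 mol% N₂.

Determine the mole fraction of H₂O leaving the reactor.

Stoichiometric O₂ = 3.5 × 69.4 = 242.9 mol/s; O₂ fed = 242.9 × 1.732 = 420.7 mol/s.
N₂ fed = 420.7 × 79/21 = 1583 mol/s.
Fuel reacted = 0.743 × 69.4 → ξ = 51.56 mol/s.
Outlet (n = n₀ + ν ξ):
  C₂H₆: 69.4 − 1(51.56) = 17.84
  O₂: 420.7 − 3.5(51.56) = 240.2
  N₂: 1583 (inert)
  CO₂: 0 + 2(51.56) = 103.1
  H₂O: 0 + 3(51.56) = 154.7
Total out = 2099 mol/s; y_H₂O = 154.7 / 2099 = 0.07371.

0.0737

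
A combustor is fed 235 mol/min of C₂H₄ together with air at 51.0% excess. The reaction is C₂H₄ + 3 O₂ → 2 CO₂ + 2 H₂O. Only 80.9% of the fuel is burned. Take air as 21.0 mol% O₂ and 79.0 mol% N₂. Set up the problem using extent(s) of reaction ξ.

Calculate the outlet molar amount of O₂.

Stoichiometric O₂ = 3 × 235 = 705 mol/min; O₂ fed = 705 × 1.510 = 1065 mol/min.
N₂ fed = 1065 × 79/21 = 4005 mol/min.
Fuel reacted = 0.809 × 235 → ξ = 190.1 mol/min.
Outlet (n = n₀ + ν ξ):
  C₂H₄: 235 − 1(190.1) = 44.88
  O₂: 1065 − 3(190.1) = 494.2
  N₂: 4005 (inert)
  CO₂: 0 + 2(190.1) = 380.2
  H₂O: 0 + 2(190.1) = 380.2

494 mol/min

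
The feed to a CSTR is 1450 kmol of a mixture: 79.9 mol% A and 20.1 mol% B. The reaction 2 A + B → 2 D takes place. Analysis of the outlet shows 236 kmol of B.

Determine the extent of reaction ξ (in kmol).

For B: n = n₀ − 1ξ → 236 = 291.5 − 1ξ, giving ξ = 55.45 kmol.
Outlet amounts (n = n₀ + ν ξ):
  A: 1159 − 2(55.45) = 1048
  B: 291.5 − 1(55.45) = 236
  D: 0 + 2(55.45) = 110.9

ξ = 55.5 kmol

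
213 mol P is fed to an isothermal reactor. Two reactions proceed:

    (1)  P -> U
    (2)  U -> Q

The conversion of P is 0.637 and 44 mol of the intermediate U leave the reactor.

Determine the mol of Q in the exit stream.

Conversion of P: P consumed = 1ξ₁ = 0.637 × 213 → ξ₁ = 135.7 mol.
U balance: n_U = 0 + 1ξ₁ − 1ξ₂ = 44 → ξ₂ = (1·135.7 − 44)/1 = 91.68 mol.
Outlet amounts (n = n₀ + Σ ν·ξ):
  P: 213 − 1(135.7) = 77.32
  U: 0 + 1(135.7) − 1(91.68) = 44
  Q: 0 + 1(91.68) = 91.68

91.7 mol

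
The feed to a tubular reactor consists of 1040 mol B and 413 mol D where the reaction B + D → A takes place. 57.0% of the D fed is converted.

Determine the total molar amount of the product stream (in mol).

D reacted = 0.57 × 413 = 235.4 mol; ν_D = −1, so ξ = 235.4/1 = 235.4 mol.
Outlet amounts (n = n₀ + ν ξ):
  B: 1040 − 1(235.4) = 804.6
  D: 413 − 1(235.4) = 177.6
  A: 0 + 1(235.4) = 235.4
Total out = 804.6 + 177.6 + 235.4 = 1218 mol.

1220 mol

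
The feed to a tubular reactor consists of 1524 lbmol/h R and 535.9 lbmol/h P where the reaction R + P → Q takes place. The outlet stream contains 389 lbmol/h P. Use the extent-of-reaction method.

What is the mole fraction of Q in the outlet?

0.0768

For P: n = n₀ − 1ξ → 389 = 535.9 − 1ξ, giving ξ = 146.9 lbmol/h.
Outlet amounts (n = n₀ + ν ξ):
  R: 1524 − 1(146.9) = 1377
  P: 535.9 − 1(146.9) = 389
  Q: 0 + 1(146.9) = 146.9
Total out = 1913 lbmol/h; y_Q = 146.9 / 1913 = 0.07679.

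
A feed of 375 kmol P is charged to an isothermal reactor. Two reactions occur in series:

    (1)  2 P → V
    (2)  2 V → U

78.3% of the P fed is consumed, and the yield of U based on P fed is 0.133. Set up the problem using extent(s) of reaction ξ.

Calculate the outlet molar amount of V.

47.1 kmol

Conversion of P: P consumed = 2ξ₁ = 0.783 × 375 → ξ₁ = 146.8 kmol.
Yield of U: 1ξ₂ / 375 = 0.133 → ξ₂ = 49.88 kmol.
Outlet amounts (n = n₀ + Σ ν·ξ):
  P: 375 − 2(146.8) = 81.38
  V: 0 + 1(146.8) − 2(49.88) = 47.06
  U: 0 + 1(49.88) = 49.88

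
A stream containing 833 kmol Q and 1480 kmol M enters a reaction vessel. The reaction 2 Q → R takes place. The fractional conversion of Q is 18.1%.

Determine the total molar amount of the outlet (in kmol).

Q reacted = 0.181 × 833 = 150.8 kmol; ν_Q = −2, so ξ = 150.8/2 = 75.39 kmol.
Outlet amounts (n = n₀ + ν ξ):
  Q: 833 − 2(75.39) = 682.2
  R: 0 + 1(75.39) = 75.39
  M: 1480 (inert)
Total out = 682.2 + 75.39 + 1480 = 2238 kmol.

2240 kmol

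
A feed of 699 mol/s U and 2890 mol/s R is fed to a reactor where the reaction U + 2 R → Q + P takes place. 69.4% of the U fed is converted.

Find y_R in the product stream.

U reacted = 0.694 × 699 = 485.1 mol/s; ν_U = −1, so ξ = 485.1/1 = 485.1 mol/s.
Outlet amounts (n = n₀ + ν ξ):
  U: 699 − 1(485.1) = 213.9
  R: 2890 − 2(485.1) = 1920
  Q: 0 + 1(485.1) = 485.1
  P: 0 + 1(485.1) = 485.1
Total out = 3104 mol/s; y_R = 1920 / 3104 = 0.6185.

0.619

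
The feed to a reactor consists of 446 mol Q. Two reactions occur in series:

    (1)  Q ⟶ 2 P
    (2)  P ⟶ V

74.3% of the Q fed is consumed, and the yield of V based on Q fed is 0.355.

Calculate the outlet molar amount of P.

Conversion of Q: Q consumed = 1ξ₁ = 0.743 × 446 → ξ₁ = 331.4 mol.
Yield of V: 1ξ₂ / 446 = 0.355 → ξ₂ = 158.3 mol.
Outlet amounts (n = n₀ + Σ ν·ξ):
  Q: 446 − 1(331.4) = 114.6
  P: 0 + 2(331.4) − 1(158.3) = 504.4
  V: 0 + 1(158.3) = 158.3

504 mol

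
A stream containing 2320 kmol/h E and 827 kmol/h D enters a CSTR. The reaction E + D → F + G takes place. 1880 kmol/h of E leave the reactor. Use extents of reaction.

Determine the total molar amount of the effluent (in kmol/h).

3150 kmol/h

For E: n = n₀ − 1ξ → 1880 = 2320 − 1ξ, giving ξ = 440 kmol/h.
Outlet amounts (n = n₀ + ν ξ):
  E: 2320 − 1(440) = 1880
  D: 827 − 1(440) = 387
  F: 0 + 1(440) = 440
  G: 0 + 1(440) = 440
Total out = 1880 + 387 + 440 + 440 = 3147 kmol/h.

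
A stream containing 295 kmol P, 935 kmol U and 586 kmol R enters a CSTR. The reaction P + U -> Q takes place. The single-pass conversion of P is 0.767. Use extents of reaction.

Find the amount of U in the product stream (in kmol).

P reacted = 0.767 × 295 = 226.3 kmol; ν_P = −1, so ξ = 226.3/1 = 226.3 kmol.
Outlet amounts (n = n₀ + ν ξ):
  P: 295 − 1(226.3) = 68.73
  U: 935 − 1(226.3) = 708.7
  Q: 0 + 1(226.3) = 226.3
  R: 586 (inert)

709 kmol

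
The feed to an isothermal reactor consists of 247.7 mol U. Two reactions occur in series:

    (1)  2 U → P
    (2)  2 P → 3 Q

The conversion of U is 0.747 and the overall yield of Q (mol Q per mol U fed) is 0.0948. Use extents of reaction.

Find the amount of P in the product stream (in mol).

76.9 mol

Conversion of U: U consumed = 2ξ₁ = 0.747 × 247.7 → ξ₁ = 92.52 mol.
Yield of Q: 3ξ₂ / 247.7 = 0.0948 → ξ₂ = 7.827 mol.
Outlet amounts (n = n₀ + Σ ν·ξ):
  U: 247.7 − 2(92.52) = 62.67
  P: 0 + 1(92.52) − 2(7.827) = 76.86
  Q: 0 + 3(7.827) = 23.48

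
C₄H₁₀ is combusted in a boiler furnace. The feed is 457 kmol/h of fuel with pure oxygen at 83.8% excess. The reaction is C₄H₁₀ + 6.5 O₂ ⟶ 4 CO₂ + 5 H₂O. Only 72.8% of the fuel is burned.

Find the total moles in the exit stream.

Stoichiometric O₂ = 6.5 × 457 = 2970 kmol/h; O₂ fed = 2970 × 1.838 = 5460 kmol/h.
Fuel reacted = 0.728 × 457 → ξ = 332.7 kmol/h.
Outlet (n = n₀ + ν ξ):
  C₄H₁₀: 457 − 1(332.7) = 124.3
  O₂: 5460 − 6.5(332.7) = 3297
  CO₂: 0 + 4(332.7) = 1331
  H₂O: 0 + 5(332.7) = 1663
Total out = 124.3 + 3297 + 1331 + 1663 = 6416 kmol/h.

6420 kmol/h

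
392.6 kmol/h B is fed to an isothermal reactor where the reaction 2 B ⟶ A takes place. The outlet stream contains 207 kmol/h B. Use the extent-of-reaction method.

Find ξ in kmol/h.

ξ = 92.8 kmol/h

For B: n = n₀ − 2ξ → 207 = 392.6 − 2ξ, giving ξ = 92.8 kmol/h.
Outlet amounts (n = n₀ + ν ξ):
  B: 392.6 − 2(92.8) = 207
  A: 0 + 1(92.8) = 92.8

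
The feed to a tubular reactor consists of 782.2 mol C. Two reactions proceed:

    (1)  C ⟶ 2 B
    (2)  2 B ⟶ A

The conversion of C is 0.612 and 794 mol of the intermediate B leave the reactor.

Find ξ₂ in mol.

Conversion of C: C consumed = 1ξ₁ = 0.612 × 782.2 → ξ₁ = 478.7 mol.
B balance: n_B = 0 + 2ξ₁ − 2ξ₂ = 794 → ξ₂ = (2·478.7 − 794)/2 = 81.71 mol.
Outlet amounts (n = n₀ + Σ ν·ξ):
  C: 782.2 − 1(478.7) = 303.5
  B: 0 + 2(478.7) − 2(81.71) = 794
  A: 0 + 1(81.71) = 81.71

ξ₂ = 81.7 mol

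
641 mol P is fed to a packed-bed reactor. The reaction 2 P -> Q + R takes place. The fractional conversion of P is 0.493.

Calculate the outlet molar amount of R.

P reacted = 0.493 × 641 = 316 mol; ν_P = −2, so ξ = 316/2 = 158 mol.
Outlet amounts (n = n₀ + ν ξ):
  P: 641 − 2(158) = 325
  Q: 0 + 1(158) = 158
  R: 0 + 1(158) = 158

158 mol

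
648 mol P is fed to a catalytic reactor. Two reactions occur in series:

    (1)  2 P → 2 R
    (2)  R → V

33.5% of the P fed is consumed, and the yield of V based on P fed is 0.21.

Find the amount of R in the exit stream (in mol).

Conversion of P: P consumed = 2ξ₁ = 0.335 × 648 → ξ₁ = 108.5 mol.
Yield of V: 1ξ₂ / 648 = 0.21 → ξ₂ = 136.1 mol.
Outlet amounts (n = n₀ + Σ ν·ξ):
  P: 648 − 2(108.5) = 430.9
  R: 0 + 2(108.5) − 1(136.1) = 81
  V: 0 + 1(136.1) = 136.1

81 mol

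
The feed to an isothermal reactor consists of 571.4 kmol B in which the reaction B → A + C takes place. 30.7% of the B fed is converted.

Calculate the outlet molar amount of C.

B reacted = 0.307 × 571.4 = 175.4 kmol; ν_B = −1, so ξ = 175.4/1 = 175.4 kmol.
Outlet amounts (n = n₀ + ν ξ):
  B: 571.4 − 1(175.4) = 396
  A: 0 + 1(175.4) = 175.4
  C: 0 + 1(175.4) = 175.4

175 kmol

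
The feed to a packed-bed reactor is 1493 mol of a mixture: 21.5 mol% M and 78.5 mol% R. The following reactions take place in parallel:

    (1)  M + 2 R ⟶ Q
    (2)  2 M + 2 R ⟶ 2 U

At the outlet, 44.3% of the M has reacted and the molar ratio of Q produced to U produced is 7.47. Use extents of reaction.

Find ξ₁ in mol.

ξ₁ = 125 mol

Conversion of M: M consumed = 0.443 × 321 = 142.2 mol = 1ξ₁ + 2ξ₂.
Selectivity: 1ξ₁ / (2ξ₂) = 7.47 → ξ₁ = 14.94 ξ₂.
Substitute: (1·14.94 + 2) ξ₂ = 142.2 → ξ₂ = 8.394 mol, ξ₁ = 125.4 mol.
Outlet amounts (n = n₀ + Σ ν·ξ):
  M: 321 − 1(125.4) − 2(8.394) = 178.8
  R: 1172 − 2(125.4) − 2(8.394) = 904.4
  Q: 0 + 1(125.4) = 125.4
  U: 0 + 2(8.394) = 16.79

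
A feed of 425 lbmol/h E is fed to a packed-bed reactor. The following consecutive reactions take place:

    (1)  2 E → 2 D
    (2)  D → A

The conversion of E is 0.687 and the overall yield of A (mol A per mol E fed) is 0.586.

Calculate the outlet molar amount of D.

Conversion of E: E consumed = 2ξ₁ = 0.687 × 425 → ξ₁ = 146 lbmol/h.
Yield of A: 1ξ₂ / 425 = 0.586 → ξ₂ = 249 lbmol/h.
Outlet amounts (n = n₀ + Σ ν·ξ):
  E: 425 − 2(146) = 133
  D: 0 + 2(146) − 1(249) = 42.93
  A: 0 + 1(249) = 249

42.9 lbmol/h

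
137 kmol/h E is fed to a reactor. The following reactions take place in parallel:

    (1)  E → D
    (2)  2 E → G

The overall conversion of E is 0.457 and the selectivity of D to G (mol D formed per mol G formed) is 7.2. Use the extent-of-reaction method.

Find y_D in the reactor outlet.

Conversion of E: E consumed = 0.457 × 137 = 62.61 kmol/h = 1ξ₁ + 2ξ₂.
Selectivity: 1ξ₁ / (1ξ₂) = 7.2 → ξ₁ = 7.2 ξ₂.
Substitute: (1·7.2 + 2) ξ₂ = 62.61 → ξ₂ = 6.805 kmol/h, ξ₁ = 49 kmol/h.
Outlet amounts (n = n₀ + Σ ν·ξ):
  E: 137 − 1(49) − 2(6.805) = 74.39
  D: 0 + 1(49) = 49
  G: 0 + 1(6.805) = 6.805
Total out = 130.2 kmol/h; y_D = 49 / 130.2 = 0.3763.

0.376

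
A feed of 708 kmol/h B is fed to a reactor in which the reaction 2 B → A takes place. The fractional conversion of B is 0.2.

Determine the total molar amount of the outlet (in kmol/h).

B reacted = 0.2 × 708 = 141.6 kmol/h; ν_B = −2, so ξ = 141.6/2 = 70.8 kmol/h.
Outlet amounts (n = n₀ + ν ξ):
  B: 708 − 2(70.8) = 566.4
  A: 0 + 1(70.8) = 70.8
Total out = 566.4 + 70.8 = 637.2 kmol/h.

637 kmol/h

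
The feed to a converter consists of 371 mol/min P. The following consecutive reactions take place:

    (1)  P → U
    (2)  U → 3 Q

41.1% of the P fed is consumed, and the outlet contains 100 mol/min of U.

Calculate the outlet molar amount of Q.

Conversion of P: P consumed = 1ξ₁ = 0.411 × 371 → ξ₁ = 152.5 mol/min.
U balance: n_U = 0 + 1ξ₁ − 1ξ₂ = 100 → ξ₂ = (1·152.5 − 100)/1 = 52.48 mol/min.
Outlet amounts (n = n₀ + Σ ν·ξ):
  P: 371 − 1(152.5) = 218.5
  U: 0 + 1(152.5) − 1(52.48) = 100
  Q: 0 + 3(52.48) = 157.4

157 mol/min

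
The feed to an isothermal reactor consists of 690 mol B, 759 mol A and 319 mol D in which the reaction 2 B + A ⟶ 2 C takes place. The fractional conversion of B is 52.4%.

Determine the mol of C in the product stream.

362 mol

B reacted = 0.524 × 690 = 361.6 mol; ν_B = −2, so ξ = 361.6/2 = 180.8 mol.
Outlet amounts (n = n₀ + ν ξ):
  B: 690 − 2(180.8) = 328.4
  A: 759 − 1(180.8) = 578.2
  C: 0 + 2(180.8) = 361.6
  D: 319 (inert)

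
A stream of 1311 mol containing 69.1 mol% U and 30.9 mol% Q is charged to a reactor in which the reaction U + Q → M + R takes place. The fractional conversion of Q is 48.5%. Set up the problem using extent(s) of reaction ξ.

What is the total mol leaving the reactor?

Q reacted = 0.485 × 405.1 = 196.5 mol; ν_Q = −1, so ξ = 196.5/1 = 196.5 mol.
Outlet amounts (n = n₀ + ν ξ):
  U: 905.9 − 1(196.5) = 709.4
  Q: 405.1 − 1(196.5) = 208.6
  M: 0 + 1(196.5) = 196.5
  R: 0 + 1(196.5) = 196.5
Total out = 709.4 + 208.6 + 196.5 + 196.5 = 1311 mol.

1310 mol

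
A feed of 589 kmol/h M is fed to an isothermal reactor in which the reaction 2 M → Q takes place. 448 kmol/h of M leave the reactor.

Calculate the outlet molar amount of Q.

For M: n = n₀ − 2ξ → 448 = 589 − 2ξ, giving ξ = 70.5 kmol/h.
Outlet amounts (n = n₀ + ν ξ):
  M: 589 − 2(70.5) = 448
  Q: 0 + 1(70.5) = 70.5

70.5 kmol/h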